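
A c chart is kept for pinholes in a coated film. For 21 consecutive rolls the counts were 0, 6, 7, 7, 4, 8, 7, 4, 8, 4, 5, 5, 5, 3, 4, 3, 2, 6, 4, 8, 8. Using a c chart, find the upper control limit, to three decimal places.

c̄ = (0 + 6 + 7 + 7 + 4 + 8 + 7 + 4 + 8 + 4 + 5 + 5 + 5 + 3 + 4 + 3 + 2 + 6 + 4 + 8 + 8) / 21 = 108 / 21 = 5.1429
UCL = c̄ + 3√c̄ = 5.1429 + 3 × √5.1429 = 5.1429 + 3 × 2.2678 = 11.9462

11.946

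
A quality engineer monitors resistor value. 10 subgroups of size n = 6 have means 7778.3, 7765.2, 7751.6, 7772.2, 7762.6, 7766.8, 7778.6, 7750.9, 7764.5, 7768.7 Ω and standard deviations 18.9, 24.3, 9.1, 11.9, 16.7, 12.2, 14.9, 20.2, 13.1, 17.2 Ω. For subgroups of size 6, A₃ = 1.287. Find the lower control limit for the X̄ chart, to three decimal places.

7745.541

X̄̄ = (7778.3 + 7765.2 + 7751.6 + 7772.2 + 7762.6 + 7766.8 + 7778.6 + 7750.9 + 7764.5 + 7768.7) / 10 = 7765.9400
s̄ = (18.9 + 24.3 + 9.1 + 11.9 + 16.7 + 12.2 + 14.9 + 20.2 + 13.1 + 17.2) / 10 = 15.8500
LCL = X̄̄ − A₃·s̄ = 7765.9400 − 1.287 × 15.8500 = 7745.5410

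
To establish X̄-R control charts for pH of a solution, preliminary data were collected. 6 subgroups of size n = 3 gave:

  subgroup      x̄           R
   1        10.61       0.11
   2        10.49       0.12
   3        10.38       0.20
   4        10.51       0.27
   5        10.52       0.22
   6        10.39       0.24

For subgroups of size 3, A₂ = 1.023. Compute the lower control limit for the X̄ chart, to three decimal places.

10.286

X̄̄ = (10.61 + 10.49 + 10.38 + 10.51 + 10.52 + 10.39) / 6 = 62.9000 / 6 = 10.4833
R̄ = (0.11 + 0.12 + 0.20 + 0.27 + 0.22 + 0.24) / 6 = 1.1600 / 6 = 0.1933
LCL = X̄̄ − A₂·R̄ = 10.4833 − 1.023 × 0.1933 = 10.2856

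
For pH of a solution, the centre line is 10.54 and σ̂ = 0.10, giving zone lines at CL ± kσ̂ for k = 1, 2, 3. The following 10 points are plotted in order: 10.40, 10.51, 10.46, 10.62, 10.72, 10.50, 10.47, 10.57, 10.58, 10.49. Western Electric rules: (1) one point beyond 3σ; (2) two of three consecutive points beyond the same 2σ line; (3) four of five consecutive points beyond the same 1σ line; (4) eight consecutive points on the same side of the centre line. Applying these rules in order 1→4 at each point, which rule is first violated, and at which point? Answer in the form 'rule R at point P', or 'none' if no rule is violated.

Zone of each point (C = within 1σ̂, B = 1σ̂–2σ̂, A = 2σ̂–3σ̂, * = beyond 3σ̂; sign = side of CL): 1:-B, 2:-C, 3:-C, 4:+C, 5:+B, 6:-C, 7:-C, 8:+C, 9:+C, 10:-C
No rule fires across all 10 points.

none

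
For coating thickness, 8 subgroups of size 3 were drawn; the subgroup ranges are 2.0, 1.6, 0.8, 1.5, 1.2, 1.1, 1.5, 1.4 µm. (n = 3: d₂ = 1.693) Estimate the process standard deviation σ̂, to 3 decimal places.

R̄ = (2.0 + 1.6 + 0.8 + 1.5 + 1.2 + 1.1 + 1.5 + 1.4) / 8 = 1.3875
σ̂ = R̄ / d₂ = 1.3875 / 1.693 = 0.8196

0.820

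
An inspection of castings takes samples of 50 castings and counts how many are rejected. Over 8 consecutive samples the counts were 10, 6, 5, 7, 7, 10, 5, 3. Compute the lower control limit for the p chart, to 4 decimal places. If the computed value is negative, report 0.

0.0000

p̄ = Σdᵢ / (k·n) = 53 / (8 × 50) = 0.13250
LCL = p̄ − 3·√(p̄(1−p̄)/n) = 0.13250 − 3 × 0.04795 = -0.01134 → 0 (negative, so LCL = 0)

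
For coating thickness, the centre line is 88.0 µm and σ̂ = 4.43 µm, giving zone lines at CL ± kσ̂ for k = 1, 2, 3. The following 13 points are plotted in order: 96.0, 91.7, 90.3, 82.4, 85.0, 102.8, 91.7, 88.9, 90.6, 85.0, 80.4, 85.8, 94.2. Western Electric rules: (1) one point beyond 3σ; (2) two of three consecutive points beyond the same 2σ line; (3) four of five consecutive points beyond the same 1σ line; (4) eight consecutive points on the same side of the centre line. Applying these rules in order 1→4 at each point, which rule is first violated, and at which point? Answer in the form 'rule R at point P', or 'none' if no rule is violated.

Zone of each point (C = within 1σ̂, B = 1σ̂–2σ̂, A = 2σ̂–3σ̂, * = beyond 3σ̂; sign = side of CL): 1:+B, 2:+C, 3:+C, 4:-B, 5:-C, 6:+*, 7:+C, 8:+C, 9:+C, 10:-C, 11:-B, 12:-C, 13:+B
Rule 1 (one point beyond the 3σ limits) is satisfied at point 6.

rule 1 at point 6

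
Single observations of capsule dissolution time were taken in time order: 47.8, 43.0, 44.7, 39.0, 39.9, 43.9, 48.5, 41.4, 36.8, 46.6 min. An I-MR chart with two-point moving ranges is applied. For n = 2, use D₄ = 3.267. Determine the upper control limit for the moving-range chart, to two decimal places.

Moving ranges: 4.8, 1.7, 5.7, 0.9, 4.0, 4.6, 7.1, 4.6, 9.8; M̄R̄ = 43.2000 / 9 = 4.8000
UCL_MR = D₄·M̄R̄ = 3.267 × 4.8000 = 15.6816

15.68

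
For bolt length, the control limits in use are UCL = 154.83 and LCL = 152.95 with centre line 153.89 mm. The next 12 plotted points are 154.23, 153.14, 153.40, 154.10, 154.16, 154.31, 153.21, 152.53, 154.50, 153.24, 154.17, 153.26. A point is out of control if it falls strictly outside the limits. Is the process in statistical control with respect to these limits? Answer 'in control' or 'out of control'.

out of control

Compare each point to [152.95, 154.83]: sample 8 = 152.53 < LCL.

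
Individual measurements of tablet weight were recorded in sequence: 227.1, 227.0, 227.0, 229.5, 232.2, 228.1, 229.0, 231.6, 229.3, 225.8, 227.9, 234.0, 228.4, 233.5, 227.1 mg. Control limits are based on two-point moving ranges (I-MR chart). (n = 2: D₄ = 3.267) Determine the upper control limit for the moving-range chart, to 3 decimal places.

Moving ranges: 0.1, 0.0, 2.5, 2.7, 4.1, 0.9, 2.6, 2.3, 3.5, 2.1, 6.1, 5.6, 5.1, 6.4; M̄R̄ = 44.0000 / 14 = 3.1429
UCL_MR = D₄·M̄R̄ = 3.267 × 3.1429 = 10.2677

10.268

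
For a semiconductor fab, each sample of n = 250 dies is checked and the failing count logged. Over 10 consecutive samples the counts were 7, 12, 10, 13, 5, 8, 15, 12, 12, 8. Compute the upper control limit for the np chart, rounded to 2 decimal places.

p̄ = Σdᵢ / (k·n) = 102 / (10 × 250) = 0.04080
UCL = np̄ + 3·√(np̄(1−p̄)) = 10.2000 + 3 × √(10.2000×0.95920) = 10.2000 + 3 × 3.1279 = 19.5837

19.58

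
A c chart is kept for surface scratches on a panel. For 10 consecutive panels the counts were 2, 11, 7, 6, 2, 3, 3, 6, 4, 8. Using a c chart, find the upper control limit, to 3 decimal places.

12.041

c̄ = (2 + 11 + 7 + 6 + 2 + 3 + 3 + 6 + 4 + 8) / 10 = 52 / 10 = 5.2000
UCL = c̄ + 3√c̄ = 5.2000 + 3 × √5.2000 = 5.2000 + 3 × 2.2804 = 12.0411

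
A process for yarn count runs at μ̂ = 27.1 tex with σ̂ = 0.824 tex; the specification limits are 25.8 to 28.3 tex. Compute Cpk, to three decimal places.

0.485

Cpu = (USL − μ̂) / (3σ̂) = (28.3 − 27.1) / (3 × 0.824) = 0.4854; Cpl = (μ̂ − LSL) / (3σ̂) = (27.1 − 25.8) / (3 × 0.824) = 0.5259; Cpk = min(Cpu, Cpl) = 0.4854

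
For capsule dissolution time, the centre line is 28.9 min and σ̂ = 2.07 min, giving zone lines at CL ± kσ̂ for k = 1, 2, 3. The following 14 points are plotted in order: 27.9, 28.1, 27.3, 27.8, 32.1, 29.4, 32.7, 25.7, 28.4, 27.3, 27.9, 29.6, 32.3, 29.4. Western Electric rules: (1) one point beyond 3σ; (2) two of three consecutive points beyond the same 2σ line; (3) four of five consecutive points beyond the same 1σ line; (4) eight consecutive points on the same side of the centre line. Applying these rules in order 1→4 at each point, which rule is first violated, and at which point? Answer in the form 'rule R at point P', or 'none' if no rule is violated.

none

Zone of each point (C = within 1σ̂, B = 1σ̂–2σ̂, A = 2σ̂–3σ̂, * = beyond 3σ̂; sign = side of CL): 1:-C, 2:-C, 3:-C, 4:-C, 5:+B, 6:+C, 7:+B, 8:-B, 9:-C, 10:-C, 11:-C, 12:+C, 13:+B, 14:+C
No rule fires across all 14 points.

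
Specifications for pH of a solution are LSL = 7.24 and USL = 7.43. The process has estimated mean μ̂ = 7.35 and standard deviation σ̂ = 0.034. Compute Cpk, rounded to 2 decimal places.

0.78

Cpu = (USL − μ̂) / (3σ̂) = (7.43 − 7.35) / (3 × 0.034) = 0.7843; Cpl = (μ̂ − LSL) / (3σ̂) = (7.35 − 7.24) / (3 × 0.034) = 1.0784; Cpk = min(Cpu, Cpl) = 0.7843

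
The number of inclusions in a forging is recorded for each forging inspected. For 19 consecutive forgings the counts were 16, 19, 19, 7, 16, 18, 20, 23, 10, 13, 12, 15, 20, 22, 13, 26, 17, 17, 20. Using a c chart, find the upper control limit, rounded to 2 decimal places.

c̄ = (16 + 19 + 19 + 7 + 16 + 18 + 20 + 23 + 10 + 13 + 12 + 15 + 20 + 22 + 13 + 26 + 17 + 17 + 20) / 19 = 323 / 19 = 17.0000
UCL = c̄ + 3√c̄ = 17.0000 + 3 × √17.0000 = 17.0000 + 3 × 4.1231 = 29.3693

29.37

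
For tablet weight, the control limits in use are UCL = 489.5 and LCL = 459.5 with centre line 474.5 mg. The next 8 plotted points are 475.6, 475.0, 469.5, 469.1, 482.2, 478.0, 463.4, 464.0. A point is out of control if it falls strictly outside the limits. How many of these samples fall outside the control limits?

All 8 points lie within [459.5, 489.5].

0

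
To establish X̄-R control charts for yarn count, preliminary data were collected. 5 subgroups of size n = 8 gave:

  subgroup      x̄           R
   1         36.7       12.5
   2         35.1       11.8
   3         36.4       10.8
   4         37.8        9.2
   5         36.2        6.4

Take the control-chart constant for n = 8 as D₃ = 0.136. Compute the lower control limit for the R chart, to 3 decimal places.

R̄ = (12.5 + 11.8 + 10.8 + 9.2 + 6.4) / 5 = 50.7000 / 5 = 10.1400
LCL_R = D₃·R̄ = 0.136 × 10.1400 = 1.3790

1.379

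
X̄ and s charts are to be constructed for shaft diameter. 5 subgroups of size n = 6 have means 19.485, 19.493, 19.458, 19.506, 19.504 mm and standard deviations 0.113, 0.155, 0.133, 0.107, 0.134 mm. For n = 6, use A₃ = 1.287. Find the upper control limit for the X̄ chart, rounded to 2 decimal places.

19.65

X̄̄ = (19.485 + 19.493 + 19.458 + 19.506 + 19.504) / 5 = 19.4892
s̄ = (0.113 + 0.155 + 0.133 + 0.107 + 0.134) / 5 = 0.1284
UCL = X̄̄ + A₃·s̄ = 19.4892 + 1.287 × 0.1284 = 19.6545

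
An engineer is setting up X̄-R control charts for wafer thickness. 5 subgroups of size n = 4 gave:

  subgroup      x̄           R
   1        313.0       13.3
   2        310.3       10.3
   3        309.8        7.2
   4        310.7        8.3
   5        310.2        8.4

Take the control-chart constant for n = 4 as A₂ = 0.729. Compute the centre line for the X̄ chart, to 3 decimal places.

X̄̄ = (313.0 + 310.3 + 309.8 + 310.7 + 310.2) / 5 = 1554.0000 / 5 = 310.8000
CL = X̄̄ = 310.8000

310.800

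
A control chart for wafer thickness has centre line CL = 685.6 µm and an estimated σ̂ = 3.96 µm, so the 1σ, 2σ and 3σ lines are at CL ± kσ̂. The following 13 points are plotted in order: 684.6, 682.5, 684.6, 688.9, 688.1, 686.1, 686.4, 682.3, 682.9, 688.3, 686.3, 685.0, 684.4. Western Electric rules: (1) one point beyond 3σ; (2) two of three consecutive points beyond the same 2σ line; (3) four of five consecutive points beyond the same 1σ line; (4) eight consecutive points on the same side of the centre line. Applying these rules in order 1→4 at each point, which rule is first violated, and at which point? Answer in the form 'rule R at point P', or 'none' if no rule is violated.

none

Zone of each point (C = within 1σ̂, B = 1σ̂–2σ̂, A = 2σ̂–3σ̂, * = beyond 3σ̂; sign = side of CL): 1:-C, 2:-C, 3:-C, 4:+C, 5:+C, 6:+C, 7:+C, 8:-C, 9:-C, 10:+C, 11:+C, 12:-C, 13:-C
No rule fires across all 13 points.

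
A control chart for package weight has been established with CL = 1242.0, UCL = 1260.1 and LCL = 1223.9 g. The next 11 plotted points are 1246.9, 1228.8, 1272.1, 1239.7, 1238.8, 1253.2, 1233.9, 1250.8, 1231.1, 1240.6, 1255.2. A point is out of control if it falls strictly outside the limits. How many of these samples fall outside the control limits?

Compare each point to [1223.9, 1260.1]: sample 3 = 1272.1 > UCL.

1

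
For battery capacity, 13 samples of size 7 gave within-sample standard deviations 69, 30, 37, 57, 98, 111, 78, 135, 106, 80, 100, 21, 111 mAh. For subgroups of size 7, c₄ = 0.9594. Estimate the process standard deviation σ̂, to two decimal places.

s̄ = (69 + 30 + 37 + 57 + 98 + 111 + 78 + 135 + 106 + 80 + 100 + 21 + 111) / 13 = 79.4615
σ̂ = s̄ / c₄ = 79.4615 / 0.9594 = 82.8242

82.82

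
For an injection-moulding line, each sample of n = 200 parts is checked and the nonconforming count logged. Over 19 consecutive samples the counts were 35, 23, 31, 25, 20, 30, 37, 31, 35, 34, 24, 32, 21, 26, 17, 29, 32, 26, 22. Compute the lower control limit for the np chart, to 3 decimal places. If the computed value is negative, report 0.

p̄ = Σdᵢ / (k·n) = 530 / (19 × 200) = 0.13947
LCL = np̄ − 3·√(np̄(1−p̄)) = 27.8947 − 3 × 4.8994 = 13.1965

13.197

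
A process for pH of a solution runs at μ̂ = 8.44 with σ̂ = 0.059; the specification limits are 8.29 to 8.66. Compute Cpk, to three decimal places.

Cpu = (USL − μ̂) / (3σ̂) = (8.66 − 8.44) / (3 × 0.059) = 1.2429; Cpl = (μ̂ − LSL) / (3σ̂) = (8.44 − 8.29) / (3 × 0.059) = 0.8475; Cpk = min(Cpu, Cpl) = 0.8475

0.847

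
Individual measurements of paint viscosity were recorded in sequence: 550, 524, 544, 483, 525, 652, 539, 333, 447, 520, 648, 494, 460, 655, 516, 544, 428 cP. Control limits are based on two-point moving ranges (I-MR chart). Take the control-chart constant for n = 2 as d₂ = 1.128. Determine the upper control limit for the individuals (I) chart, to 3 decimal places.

783.262

X̄ = (550 + 524 + 544 + 483 + 525 + 652 + 539 + 333 + 447 + 520 + 648 + 494 + 460 + 655 + 516 + 544 + 428) / 17 = 521.2941
Moving ranges: 26, 20, 61, 42, 127, 113, 206, 114, 73, 128, 154, 34, 195, 139, 28, 116; M̄R̄ = 1576.0000 / 16 = 98.5000
UCL = X̄ + 3·M̄R̄/d₂ = 521.2941 + 3 × 98.5000 / 1.128 = 783.2622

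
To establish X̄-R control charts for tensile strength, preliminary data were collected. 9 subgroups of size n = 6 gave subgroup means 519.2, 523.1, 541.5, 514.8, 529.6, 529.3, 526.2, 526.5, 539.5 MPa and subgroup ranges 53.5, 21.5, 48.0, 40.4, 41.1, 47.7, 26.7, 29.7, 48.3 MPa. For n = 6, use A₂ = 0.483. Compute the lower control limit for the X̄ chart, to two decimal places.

508.59

X̄̄ = (519.2 + 523.1 + 541.5 + 514.8 + 529.6 + 529.3 + 526.2 + 526.5 + 539.5) / 9 = 4749.7000 / 9 = 527.7444
R̄ = (53.5 + 21.5 + 48.0 + 40.4 + 41.1 + 47.7 + 26.7 + 29.7 + 48.3) / 9 = 356.9000 / 9 = 39.6556
LCL = X̄̄ − A₂·R̄ = 527.7444 − 0.483 × 39.6556 = 508.5908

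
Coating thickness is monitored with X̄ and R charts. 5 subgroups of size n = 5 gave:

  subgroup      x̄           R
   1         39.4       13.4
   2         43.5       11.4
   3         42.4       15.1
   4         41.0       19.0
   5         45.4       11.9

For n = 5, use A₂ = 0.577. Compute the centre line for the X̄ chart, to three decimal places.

42.340

X̄̄ = (39.4 + 43.5 + 42.4 + 41.0 + 45.4) / 5 = 211.7000 / 5 = 42.3400
CL = X̄̄ = 42.3400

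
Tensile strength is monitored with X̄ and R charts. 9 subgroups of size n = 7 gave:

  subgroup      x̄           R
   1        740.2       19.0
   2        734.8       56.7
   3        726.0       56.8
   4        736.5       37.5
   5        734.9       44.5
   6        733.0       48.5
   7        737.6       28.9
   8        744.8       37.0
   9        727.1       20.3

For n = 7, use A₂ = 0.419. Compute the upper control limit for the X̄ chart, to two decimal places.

X̄̄ = (740.2 + 734.8 + 726.0 + 736.5 + 734.9 + 733.0 + 737.6 + 744.8 + 727.1) / 9 = 6614.9000 / 9 = 734.9889
R̄ = (19.0 + 56.7 + 56.8 + 37.5 + 44.5 + 48.5 + 28.9 + 37.0 + 20.3) / 9 = 349.2000 / 9 = 38.8000
UCL = X̄̄ + A₂·R̄ = 734.9889 + 0.419 × 38.8000 = 751.2461

751.25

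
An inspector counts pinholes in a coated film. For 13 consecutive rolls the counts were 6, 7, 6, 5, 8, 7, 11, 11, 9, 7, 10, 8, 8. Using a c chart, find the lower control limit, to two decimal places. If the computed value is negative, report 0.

0.00

c̄ = (6 + 7 + 6 + 5 + 8 + 7 + 11 + 11 + 9 + 7 + 10 + 8 + 8) / 13 = 103 / 13 = 7.9231
LCL = c̄ − 3√c̄ = 7.9231 − 3 × 2.8148 = -0.5213 → 0 (cannot be negative)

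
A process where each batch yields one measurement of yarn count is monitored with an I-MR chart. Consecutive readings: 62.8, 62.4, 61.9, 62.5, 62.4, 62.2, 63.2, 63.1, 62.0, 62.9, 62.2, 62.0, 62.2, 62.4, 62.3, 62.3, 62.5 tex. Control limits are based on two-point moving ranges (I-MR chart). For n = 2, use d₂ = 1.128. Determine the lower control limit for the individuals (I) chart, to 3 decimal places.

61.349

X̄ = (62.8 + 62.4 + 61.9 + 62.5 + 62.4 + 62.2 + 63.2 + 63.1 + 62.0 + 62.9 + 62.2 + 62.0 + 62.2 + 62.4 + 62.3 + 62.3 + 62.5) / 17 = 62.4294
Moving ranges: 0.4, 0.5, 0.6, 0.1, 0.2, 1.0, 0.1, 1.1, 0.9, 0.7, 0.2, 0.2, 0.2, 0.1, 0.0, 0.2; M̄R̄ = 6.5000 / 16 = 0.4062
LCL = X̄ − 3·M̄R̄/d₂ = 62.4294 − 3 × 0.4062 / 1.128 = 61.3490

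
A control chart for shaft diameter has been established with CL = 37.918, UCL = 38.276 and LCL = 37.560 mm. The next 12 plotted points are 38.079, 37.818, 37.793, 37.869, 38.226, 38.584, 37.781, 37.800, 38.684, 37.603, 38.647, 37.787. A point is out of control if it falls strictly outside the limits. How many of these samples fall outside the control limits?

3

Compare each point to [37.560, 38.276]: sample 6 = 38.584 > UCL; sample 9 = 38.684 > UCL; sample 11 = 38.647 > UCL.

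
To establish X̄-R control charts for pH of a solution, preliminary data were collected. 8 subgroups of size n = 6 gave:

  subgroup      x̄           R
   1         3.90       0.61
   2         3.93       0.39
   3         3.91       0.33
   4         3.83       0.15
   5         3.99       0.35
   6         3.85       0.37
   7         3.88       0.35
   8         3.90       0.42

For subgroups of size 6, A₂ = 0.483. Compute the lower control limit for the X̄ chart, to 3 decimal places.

3.719

X̄̄ = (3.90 + 3.93 + 3.91 + 3.83 + 3.99 + 3.85 + 3.88 + 3.90) / 8 = 31.1900 / 8 = 3.8988
R̄ = (0.61 + 0.39 + 0.33 + 0.15 + 0.35 + 0.37 + 0.35 + 0.42) / 8 = 2.9700 / 8 = 0.3712
LCL = X̄̄ − A₂·R̄ = 3.8988 − 0.483 × 0.3712 = 3.7194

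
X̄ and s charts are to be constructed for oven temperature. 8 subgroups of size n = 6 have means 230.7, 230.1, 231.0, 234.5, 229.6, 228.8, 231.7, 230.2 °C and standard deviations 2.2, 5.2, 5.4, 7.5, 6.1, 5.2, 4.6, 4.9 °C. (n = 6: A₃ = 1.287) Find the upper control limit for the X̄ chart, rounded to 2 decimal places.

X̄̄ = (230.7 + 230.1 + 231.0 + 234.5 + 229.6 + 228.8 + 231.7 + 230.2) / 8 = 230.8250
s̄ = (2.2 + 5.2 + 5.4 + 7.5 + 6.1 + 5.2 + 4.6 + 4.9) / 8 = 5.1375
UCL = X̄̄ + A₃·s̄ = 230.8250 + 1.287 × 5.1375 = 237.4370

237.44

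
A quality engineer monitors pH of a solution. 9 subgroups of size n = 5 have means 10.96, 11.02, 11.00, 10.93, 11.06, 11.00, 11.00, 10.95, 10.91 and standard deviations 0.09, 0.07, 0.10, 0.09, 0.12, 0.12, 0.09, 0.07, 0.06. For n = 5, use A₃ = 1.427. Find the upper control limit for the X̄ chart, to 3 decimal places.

11.110

X̄̄ = (10.96 + 11.02 + 11.00 + 10.93 + 11.06 + 11.00 + 11.00 + 10.95 + 10.91) / 9 = 10.9811
s̄ = (0.09 + 0.07 + 0.10 + 0.09 + 0.12 + 0.12 + 0.09 + 0.07 + 0.06) / 9 = 0.0900
UCL = X̄̄ + A₃·s̄ = 10.9811 + 1.427 × 0.0900 = 11.1095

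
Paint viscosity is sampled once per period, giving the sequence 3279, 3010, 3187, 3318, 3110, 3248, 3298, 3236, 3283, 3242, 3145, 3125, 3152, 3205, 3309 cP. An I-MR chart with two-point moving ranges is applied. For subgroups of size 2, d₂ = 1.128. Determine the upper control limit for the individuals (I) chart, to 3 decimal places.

X̄ = (3279 + 3010 + 3187 + 3318 + 3110 + 3248 + 3298 + 3236 + 3283 + 3242 + 3145 + 3125 + 3152 + 3205 + 3309) / 15 = 3209.8000
Moving ranges: 269, 177, 131, 208, 138, 50, 62, 47, 41, 97, 20, 27, 53, 104; M̄R̄ = 1424.0000 / 14 = 101.7143
UCL = X̄ + 3·M̄R̄/d₂ = 3209.8000 + 3 × 101.7143 / 1.128 = 3480.3167

3480.317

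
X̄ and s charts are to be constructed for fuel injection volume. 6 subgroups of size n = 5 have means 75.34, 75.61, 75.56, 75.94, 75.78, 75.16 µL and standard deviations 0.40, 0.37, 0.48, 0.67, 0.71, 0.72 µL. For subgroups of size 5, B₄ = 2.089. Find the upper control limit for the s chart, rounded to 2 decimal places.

s̄ = (0.40 + 0.37 + 0.48 + 0.67 + 0.71 + 0.72) / 6 = 0.5583
UCL_s = B₄·s̄ = 2.089 × 0.5583 = 1.1664

1.17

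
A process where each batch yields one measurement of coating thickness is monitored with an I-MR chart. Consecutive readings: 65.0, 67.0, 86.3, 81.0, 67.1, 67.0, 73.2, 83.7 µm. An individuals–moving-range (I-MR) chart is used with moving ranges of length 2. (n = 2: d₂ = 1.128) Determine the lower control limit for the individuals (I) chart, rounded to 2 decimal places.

52.02

X̄ = (65.0 + 67.0 + 86.3 + 81.0 + 67.1 + 67.0 + 73.2 + 83.7) / 8 = 73.7875
Moving ranges: 2.0, 19.3, 5.3, 13.9, 0.1, 6.2, 10.5; M̄R̄ = 57.3000 / 7 = 8.1857
LCL = X̄ − 3·M̄R̄/d₂ = 73.7875 − 3 × 8.1857 / 1.128 = 52.0170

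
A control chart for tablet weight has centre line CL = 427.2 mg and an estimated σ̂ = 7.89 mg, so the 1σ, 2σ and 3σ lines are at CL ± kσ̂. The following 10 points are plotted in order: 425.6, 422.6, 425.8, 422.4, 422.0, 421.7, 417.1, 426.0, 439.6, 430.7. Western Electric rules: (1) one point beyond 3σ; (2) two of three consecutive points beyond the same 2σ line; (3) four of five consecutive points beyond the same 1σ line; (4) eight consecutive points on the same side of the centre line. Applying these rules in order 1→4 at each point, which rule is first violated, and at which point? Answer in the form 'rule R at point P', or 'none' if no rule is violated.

Zone of each point (C = within 1σ̂, B = 1σ̂–2σ̂, A = 2σ̂–3σ̂, * = beyond 3σ̂; sign = side of CL): 1:-C, 2:-C, 3:-C, 4:-C, 5:-C, 6:-C, 7:-B, 8:-C, 9:+B, 10:+C
Rule 4 (eight consecutive points on the same side of the centre line) is satisfied at point 8.

rule 4 at point 8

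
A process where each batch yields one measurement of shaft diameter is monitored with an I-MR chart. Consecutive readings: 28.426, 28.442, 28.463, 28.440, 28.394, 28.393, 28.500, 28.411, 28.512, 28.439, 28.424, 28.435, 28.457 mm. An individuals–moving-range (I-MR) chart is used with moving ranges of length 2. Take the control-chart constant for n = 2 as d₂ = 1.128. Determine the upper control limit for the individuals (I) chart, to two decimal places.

X̄ = (28.426 + 28.442 + 28.463 + 28.440 + 28.394 + 28.393 + 28.500 + 28.411 + 28.512 + 28.439 + 28.424 + 28.435 + 28.457) / 13 = 28.4412
Moving ranges: 0.016, 0.021, 0.023, 0.046, 0.001, 0.107, 0.089, 0.101, 0.073, 0.015, 0.011, 0.022; M̄R̄ = 0.5250 / 12 = 0.0438
UCL = X̄ + 3·M̄R̄/d₂ = 28.4412 + 3 × 0.0438 / 1.128 = 28.5576

28.56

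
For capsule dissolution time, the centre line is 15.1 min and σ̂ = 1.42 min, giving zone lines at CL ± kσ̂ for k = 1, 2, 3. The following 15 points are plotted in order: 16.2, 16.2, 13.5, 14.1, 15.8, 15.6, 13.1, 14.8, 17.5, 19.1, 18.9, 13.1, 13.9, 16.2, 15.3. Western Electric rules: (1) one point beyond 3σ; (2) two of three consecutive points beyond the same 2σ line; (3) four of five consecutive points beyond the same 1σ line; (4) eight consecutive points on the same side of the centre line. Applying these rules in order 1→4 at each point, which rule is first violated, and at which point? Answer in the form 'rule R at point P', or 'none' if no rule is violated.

Zone of each point (C = within 1σ̂, B = 1σ̂–2σ̂, A = 2σ̂–3σ̂, * = beyond 3σ̂; sign = side of CL): 1:+C, 2:+C, 3:-B, 4:-C, 5:+C, 6:+C, 7:-B, 8:-C, 9:+B, 10:+A, 11:+A, 12:-B, 13:-C, 14:+C, 15:+C
Rule 2 (two of three consecutive points beyond the same 2σ limit) is satisfied at point 11.

rule 2 at point 11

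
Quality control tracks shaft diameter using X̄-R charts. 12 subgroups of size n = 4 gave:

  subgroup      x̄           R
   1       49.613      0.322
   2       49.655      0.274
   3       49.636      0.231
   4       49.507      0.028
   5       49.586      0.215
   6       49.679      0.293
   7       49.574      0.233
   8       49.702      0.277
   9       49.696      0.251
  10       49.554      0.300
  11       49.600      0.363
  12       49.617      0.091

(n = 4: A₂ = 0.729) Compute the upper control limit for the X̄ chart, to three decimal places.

X̄̄ = (49.613 + 49.655 + 49.636 + 49.507 + 49.586 + 49.679 + 49.574 + 49.702 + 49.696 + 49.554 + 49.600 + 49.617) / 12 = 595.4190 / 12 = 49.6182
R̄ = (0.322 + 0.274 + 0.231 + 0.028 + 0.215 + 0.293 + 0.233 + 0.277 + 0.251 + 0.300 + 0.363 + 0.091) / 12 = 2.8780 / 12 = 0.2398
UCL = X̄̄ + A₂·R̄ = 49.6182 + 0.729 × 0.2398 = 49.7931

49.793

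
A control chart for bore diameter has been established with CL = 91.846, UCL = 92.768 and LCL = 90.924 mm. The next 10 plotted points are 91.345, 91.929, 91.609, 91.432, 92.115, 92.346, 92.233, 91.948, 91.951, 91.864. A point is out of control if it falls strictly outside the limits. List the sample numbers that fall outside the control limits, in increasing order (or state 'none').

none

All 10 points lie within [90.924, 92.768].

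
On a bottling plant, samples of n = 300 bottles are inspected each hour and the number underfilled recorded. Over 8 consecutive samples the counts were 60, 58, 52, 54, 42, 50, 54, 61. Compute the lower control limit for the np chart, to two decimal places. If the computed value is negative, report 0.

p̄ = Σdᵢ / (k·n) = 431 / (8 × 300) = 0.17958
LCL = np̄ − 3·√(np̄(1−p̄)) = 53.8750 − 3 × 6.6483 = 33.9301

33.93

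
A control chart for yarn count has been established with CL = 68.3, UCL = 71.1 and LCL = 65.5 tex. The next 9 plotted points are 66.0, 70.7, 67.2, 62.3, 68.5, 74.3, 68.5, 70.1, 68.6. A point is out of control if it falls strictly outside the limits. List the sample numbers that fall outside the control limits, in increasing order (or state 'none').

4, 6

Compare each point to [65.5, 71.1]: sample 4 = 62.3 < LCL; sample 6 = 74.3 > UCL.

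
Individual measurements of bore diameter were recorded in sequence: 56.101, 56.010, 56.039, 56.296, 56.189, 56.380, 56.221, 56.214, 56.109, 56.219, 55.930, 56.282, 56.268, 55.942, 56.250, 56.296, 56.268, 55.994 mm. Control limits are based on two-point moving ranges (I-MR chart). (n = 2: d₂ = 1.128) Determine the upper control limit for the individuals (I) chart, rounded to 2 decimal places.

X̄ = (56.101 + 56.010 + 56.039 + 56.296 + 56.189 + 56.380 + 56.221 + 56.214 + 56.109 + 56.219 + 55.930 + 56.282 + 56.268 + 55.942 + 56.250 + 56.296 + 56.268 + 55.994) / 18 = 56.1671
Moving ranges: 0.091, 0.029, 0.257, 0.107, 0.191, 0.159, 0.007, 0.105, 0.110, 0.289, 0.352, 0.014, 0.326, 0.308, 0.046, 0.028, 0.274; M̄R̄ = 2.6930 / 17 = 0.1584
UCL = X̄ + 3·M̄R̄/d₂ = 56.1671 + 3 × 0.1584 / 1.128 = 56.5884

56.59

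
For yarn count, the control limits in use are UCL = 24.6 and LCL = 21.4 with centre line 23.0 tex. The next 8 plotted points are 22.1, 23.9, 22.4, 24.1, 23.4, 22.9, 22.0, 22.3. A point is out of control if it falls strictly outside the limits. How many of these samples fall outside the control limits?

All 8 points lie within [21.4, 24.6].

0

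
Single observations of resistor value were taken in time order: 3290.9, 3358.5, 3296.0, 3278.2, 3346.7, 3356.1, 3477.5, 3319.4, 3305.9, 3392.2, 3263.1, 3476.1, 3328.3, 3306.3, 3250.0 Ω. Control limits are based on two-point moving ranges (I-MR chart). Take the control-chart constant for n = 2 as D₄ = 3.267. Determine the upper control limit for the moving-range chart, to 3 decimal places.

Moving ranges: 67.6, 62.5, 17.8, 68.5, 9.4, 121.4, 158.1, 13.5, 86.3, 129.1, 213.0, 147.8, 22.0, 56.3; M̄R̄ = 1173.3000 / 14 = 83.8071
UCL_MR = D₄·M̄R̄ = 3.267 × 83.8071 = 273.7979

273.798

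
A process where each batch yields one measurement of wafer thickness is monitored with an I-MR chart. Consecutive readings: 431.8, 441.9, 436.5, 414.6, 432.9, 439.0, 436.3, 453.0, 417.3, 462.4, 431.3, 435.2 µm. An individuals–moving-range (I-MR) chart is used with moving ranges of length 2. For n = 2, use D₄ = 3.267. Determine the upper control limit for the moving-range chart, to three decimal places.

Moving ranges: 10.1, 5.4, 21.9, 18.3, 6.1, 2.7, 16.7, 35.7, 45.1, 31.1, 3.9; M̄R̄ = 197.0000 / 11 = 17.9091
UCL_MR = D₄·M̄R̄ = 3.267 × 17.9091 = 58.5090

58.509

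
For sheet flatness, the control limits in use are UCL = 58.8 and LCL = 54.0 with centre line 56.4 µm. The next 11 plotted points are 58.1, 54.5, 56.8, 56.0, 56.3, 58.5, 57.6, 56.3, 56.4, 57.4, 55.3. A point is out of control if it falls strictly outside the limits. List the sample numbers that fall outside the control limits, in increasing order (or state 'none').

none

All 11 points lie within [54.0, 58.8].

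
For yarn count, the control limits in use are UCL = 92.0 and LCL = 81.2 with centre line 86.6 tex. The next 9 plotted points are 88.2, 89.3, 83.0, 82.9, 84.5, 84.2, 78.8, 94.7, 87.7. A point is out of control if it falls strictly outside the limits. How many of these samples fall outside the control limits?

2

Compare each point to [81.2, 92.0]: sample 7 = 78.8 < LCL; sample 8 = 94.7 > UCL.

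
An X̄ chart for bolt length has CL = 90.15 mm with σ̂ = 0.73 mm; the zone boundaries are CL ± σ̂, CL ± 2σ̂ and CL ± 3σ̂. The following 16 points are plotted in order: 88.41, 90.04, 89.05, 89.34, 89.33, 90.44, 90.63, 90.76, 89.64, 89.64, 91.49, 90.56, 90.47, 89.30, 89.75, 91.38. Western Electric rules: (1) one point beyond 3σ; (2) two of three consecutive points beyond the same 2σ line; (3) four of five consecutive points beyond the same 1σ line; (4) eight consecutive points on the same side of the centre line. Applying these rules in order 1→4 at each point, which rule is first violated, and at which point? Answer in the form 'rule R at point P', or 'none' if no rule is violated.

Zone of each point (C = within 1σ̂, B = 1σ̂–2σ̂, A = 2σ̂–3σ̂, * = beyond 3σ̂; sign = side of CL): 1:-A, 2:-C, 3:-B, 4:-B, 5:-B, 6:+C, 7:+C, 8:+C, 9:-C, 10:-C, 11:+B, 12:+C, 13:+C, 14:-B, 15:-C, 16:+B
Rule 3 (four of five consecutive points beyond the same 1σ limit) is satisfied at point 5.

rule 3 at point 5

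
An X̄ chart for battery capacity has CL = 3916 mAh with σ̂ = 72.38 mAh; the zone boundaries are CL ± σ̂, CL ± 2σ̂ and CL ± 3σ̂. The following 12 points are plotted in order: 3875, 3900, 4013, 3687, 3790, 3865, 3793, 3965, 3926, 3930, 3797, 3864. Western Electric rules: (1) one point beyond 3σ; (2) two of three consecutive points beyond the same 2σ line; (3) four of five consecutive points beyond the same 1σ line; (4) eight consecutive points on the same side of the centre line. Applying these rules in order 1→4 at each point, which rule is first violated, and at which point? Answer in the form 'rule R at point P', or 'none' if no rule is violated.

rule 1 at point 4

Zone of each point (C = within 1σ̂, B = 1σ̂–2σ̂, A = 2σ̂–3σ̂, * = beyond 3σ̂; sign = side of CL): 1:-C, 2:-C, 3:+B, 4:-*, 5:-B, 6:-C, 7:-B, 8:+C, 9:+C, 10:+C, 11:-B, 12:-C
Rule 1 (one point beyond the 3σ limits) is satisfied at point 4.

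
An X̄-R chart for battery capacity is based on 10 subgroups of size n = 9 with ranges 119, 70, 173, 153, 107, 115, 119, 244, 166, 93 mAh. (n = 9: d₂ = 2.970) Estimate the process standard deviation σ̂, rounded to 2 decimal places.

45.76

R̄ = (119 + 70 + 173 + 153 + 107 + 115 + 119 + 244 + 166 + 93) / 10 = 135.9000
σ̂ = R̄ / d₂ = 135.9000 / 2.970 = 45.7576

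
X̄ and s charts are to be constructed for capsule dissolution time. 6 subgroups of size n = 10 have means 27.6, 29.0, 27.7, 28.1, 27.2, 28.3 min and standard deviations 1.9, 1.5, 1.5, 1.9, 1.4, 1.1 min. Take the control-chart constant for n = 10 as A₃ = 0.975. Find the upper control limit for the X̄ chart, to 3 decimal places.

X̄̄ = (27.6 + 29.0 + 27.7 + 28.1 + 27.2 + 28.3) / 6 = 27.9833
s̄ = (1.9 + 1.5 + 1.5 + 1.9 + 1.4 + 1.1) / 6 = 1.5500
UCL = X̄̄ + A₃·s̄ = 27.9833 + 0.975 × 1.5500 = 29.4946

29.495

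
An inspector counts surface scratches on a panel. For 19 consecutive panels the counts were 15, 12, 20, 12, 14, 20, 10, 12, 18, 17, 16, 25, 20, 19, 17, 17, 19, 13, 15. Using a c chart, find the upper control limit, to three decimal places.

28.506

c̄ = (15 + 12 + 20 + 12 + 14 + 20 + 10 + 12 + 18 + 17 + 16 + 25 + 20 + 19 + 17 + 17 + 19 + 13 + 15) / 19 = 311 / 19 = 16.3684
UCL = c̄ + 3√c̄ = 16.3684 + 3 × √16.3684 = 16.3684 + 3 × 4.0458 = 28.5058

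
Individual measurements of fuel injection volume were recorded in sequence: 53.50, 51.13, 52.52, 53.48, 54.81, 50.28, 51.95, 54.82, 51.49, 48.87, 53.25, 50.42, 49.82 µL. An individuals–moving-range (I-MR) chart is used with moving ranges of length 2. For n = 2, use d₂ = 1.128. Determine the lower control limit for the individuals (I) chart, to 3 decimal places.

X̄ = (53.50 + 51.13 + 52.52 + 53.48 + 54.81 + 50.28 + 51.95 + 54.82 + 51.49 + 48.87 + 53.25 + 50.42 + 49.82) / 13 = 52.0262
Moving ranges: 2.37, 1.39, 0.96, 1.33, 4.53, 1.67, 2.87, 3.33, 2.62, 4.38, 2.83, 0.60; M̄R̄ = 28.8800 / 12 = 2.4067
LCL = X̄ − 3·M̄R̄/d₂ = 52.0262 − 3 × 2.4067 / 1.128 = 45.6254

45.625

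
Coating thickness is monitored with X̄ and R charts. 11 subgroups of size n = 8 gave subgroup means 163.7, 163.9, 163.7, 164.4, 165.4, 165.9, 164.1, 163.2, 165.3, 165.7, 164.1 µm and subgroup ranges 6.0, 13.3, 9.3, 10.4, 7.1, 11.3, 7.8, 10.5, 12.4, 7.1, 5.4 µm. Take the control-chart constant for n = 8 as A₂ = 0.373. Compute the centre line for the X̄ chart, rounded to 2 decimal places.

164.49

X̄̄ = (163.7 + 163.9 + 163.7 + 164.4 + 165.4 + 165.9 + 164.1 + 163.2 + 165.3 + 165.7 + 164.1) / 11 = 1809.4000 / 11 = 164.4909
CL = X̄̄ = 164.4909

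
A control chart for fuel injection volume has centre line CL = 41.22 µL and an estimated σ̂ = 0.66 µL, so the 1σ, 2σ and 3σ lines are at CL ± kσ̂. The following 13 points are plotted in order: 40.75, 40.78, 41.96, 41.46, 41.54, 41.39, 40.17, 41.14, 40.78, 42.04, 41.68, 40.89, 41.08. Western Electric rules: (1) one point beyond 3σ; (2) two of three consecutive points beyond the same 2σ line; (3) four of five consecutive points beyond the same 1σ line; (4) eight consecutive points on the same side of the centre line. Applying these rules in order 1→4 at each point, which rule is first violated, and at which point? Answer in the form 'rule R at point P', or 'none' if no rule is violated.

Zone of each point (C = within 1σ̂, B = 1σ̂–2σ̂, A = 2σ̂–3σ̂, * = beyond 3σ̂; sign = side of CL): 1:-C, 2:-C, 3:+B, 4:+C, 5:+C, 6:+C, 7:-B, 8:-C, 9:-C, 10:+B, 11:+C, 12:-C, 13:-C
No rule fires across all 13 points.

none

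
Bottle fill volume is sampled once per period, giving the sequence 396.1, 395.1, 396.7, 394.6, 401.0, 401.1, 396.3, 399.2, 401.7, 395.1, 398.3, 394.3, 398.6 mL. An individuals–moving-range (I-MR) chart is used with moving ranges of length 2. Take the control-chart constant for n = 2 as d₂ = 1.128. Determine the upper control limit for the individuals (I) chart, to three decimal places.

406.301

X̄ = (396.1 + 395.1 + 396.7 + 394.6 + 401.0 + 401.1 + 396.3 + 399.2 + 401.7 + 395.1 + 398.3 + 394.3 + 398.6) / 13 = 397.5462
Moving ranges: 1.0, 1.6, 2.1, 6.4, 0.1, 4.8, 2.9, 2.5, 6.6, 3.2, 4.0, 4.3; M̄R̄ = 39.5000 / 12 = 3.2917
UCL = X̄ + 3·M̄R̄/d₂ = 397.5462 + 3 × 3.2917 / 1.128 = 406.3006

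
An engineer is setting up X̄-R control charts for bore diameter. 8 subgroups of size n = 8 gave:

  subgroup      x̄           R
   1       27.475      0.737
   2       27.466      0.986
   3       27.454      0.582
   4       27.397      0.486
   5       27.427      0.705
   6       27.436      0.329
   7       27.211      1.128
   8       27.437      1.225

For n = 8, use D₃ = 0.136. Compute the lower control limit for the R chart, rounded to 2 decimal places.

R̄ = (0.737 + 0.986 + 0.582 + 0.486 + 0.705 + 0.329 + 1.128 + 1.225) / 8 = 6.1780 / 8 = 0.7722
LCL_R = D₃·R̄ = 0.136 × 0.7722 = 0.1050

0.11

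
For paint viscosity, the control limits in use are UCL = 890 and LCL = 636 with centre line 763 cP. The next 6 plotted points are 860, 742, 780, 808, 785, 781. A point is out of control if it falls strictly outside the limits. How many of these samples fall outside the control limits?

All 6 points lie within [636, 890].

0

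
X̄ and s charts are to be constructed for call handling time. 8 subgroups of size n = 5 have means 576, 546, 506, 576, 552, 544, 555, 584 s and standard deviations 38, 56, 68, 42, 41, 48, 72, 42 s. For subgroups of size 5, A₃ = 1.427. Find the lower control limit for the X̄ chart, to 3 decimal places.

X̄̄ = (576 + 546 + 506 + 576 + 552 + 544 + 555 + 584) / 8 = 554.8750
s̄ = (38 + 56 + 68 + 42 + 41 + 48 + 72 + 42) / 8 = 50.8750
LCL = X̄̄ − A₃·s̄ = 554.8750 − 1.427 × 50.8750 = 482.2764

482.276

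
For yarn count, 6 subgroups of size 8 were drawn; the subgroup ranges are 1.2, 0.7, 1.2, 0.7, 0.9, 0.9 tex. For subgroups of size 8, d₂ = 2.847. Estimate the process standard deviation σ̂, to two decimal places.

0.33

R̄ = (1.2 + 0.7 + 1.2 + 0.7 + 0.9 + 0.9) / 6 = 0.9333
σ̂ = R̄ / d₂ = 0.9333 / 2.847 = 0.3278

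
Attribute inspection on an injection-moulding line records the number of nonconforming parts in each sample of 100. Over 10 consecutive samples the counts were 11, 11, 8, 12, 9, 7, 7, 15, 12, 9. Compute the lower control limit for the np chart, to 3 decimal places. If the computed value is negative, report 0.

p̄ = Σdᵢ / (k·n) = 101 / (10 × 100) = 0.10100
LCL = np̄ − 3·√(np̄(1−p̄)) = 10.1000 − 3 × 3.0133 = 1.0601

1.060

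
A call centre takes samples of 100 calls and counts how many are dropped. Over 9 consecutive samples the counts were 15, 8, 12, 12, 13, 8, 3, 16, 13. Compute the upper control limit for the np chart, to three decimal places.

20.539

p̄ = Σdᵢ / (k·n) = 100 / (9 × 100) = 0.11111
UCL = np̄ + 3·√(np̄(1−p̄)) = 11.1111 + 3 × √(11.1111×0.88889) = 11.1111 + 3 × 3.1427 = 20.5392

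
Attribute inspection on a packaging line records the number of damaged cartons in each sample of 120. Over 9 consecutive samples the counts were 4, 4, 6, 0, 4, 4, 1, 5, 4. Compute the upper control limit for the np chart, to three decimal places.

p̄ = Σdᵢ / (k·n) = 32 / (9 × 120) = 0.02963
UCL = np̄ + 3·√(np̄(1−p̄)) = 3.5556 + 3 × √(3.5556×0.97037) = 3.5556 + 3 × 1.8575 = 9.1280

9.128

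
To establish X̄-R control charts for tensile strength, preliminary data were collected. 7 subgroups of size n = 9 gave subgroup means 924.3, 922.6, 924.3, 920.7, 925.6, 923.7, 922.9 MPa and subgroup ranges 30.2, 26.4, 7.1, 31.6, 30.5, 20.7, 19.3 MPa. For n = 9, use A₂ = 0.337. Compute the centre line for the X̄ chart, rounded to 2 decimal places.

X̄̄ = (924.3 + 922.6 + 924.3 + 920.7 + 925.6 + 923.7 + 922.9) / 7 = 6464.1000 / 7 = 923.4429
CL = X̄̄ = 923.4429

923.44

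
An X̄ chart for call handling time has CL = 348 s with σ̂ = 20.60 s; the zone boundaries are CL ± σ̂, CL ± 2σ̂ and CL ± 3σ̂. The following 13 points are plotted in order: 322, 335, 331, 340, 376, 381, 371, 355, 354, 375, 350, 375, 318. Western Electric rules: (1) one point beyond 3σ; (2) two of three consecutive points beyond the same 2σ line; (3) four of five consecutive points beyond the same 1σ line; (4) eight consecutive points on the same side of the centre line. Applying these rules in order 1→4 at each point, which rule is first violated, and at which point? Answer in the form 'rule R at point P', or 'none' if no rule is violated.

Zone of each point (C = within 1σ̂, B = 1σ̂–2σ̂, A = 2σ̂–3σ̂, * = beyond 3σ̂; sign = side of CL): 1:-B, 2:-C, 3:-C, 4:-C, 5:+B, 6:+B, 7:+B, 8:+C, 9:+C, 10:+B, 11:+C, 12:+B, 13:-B
Rule 4 (eight consecutive points on the same side of the centre line) is satisfied at point 12.

rule 4 at point 12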